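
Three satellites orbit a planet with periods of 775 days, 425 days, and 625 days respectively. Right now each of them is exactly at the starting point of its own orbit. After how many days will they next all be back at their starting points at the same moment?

329375 days

The first simultaneous occurrence is after LCM of the individual periods.
775 = 5^2 × 31
425 = 5^2 × 17
625 = 5^4
LCM(775, 425, 625) = 5^4 × 17 × 31 = 329375.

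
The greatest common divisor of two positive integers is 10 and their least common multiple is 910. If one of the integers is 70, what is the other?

For two integers, gcd × lcm = product, so the other is (10 × 910) / 70 = 9100 / 70 = 130.

130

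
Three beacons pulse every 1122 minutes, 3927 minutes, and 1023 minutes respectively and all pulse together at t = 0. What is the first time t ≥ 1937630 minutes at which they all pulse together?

1947792 minutes

Joint pulses occur at multiples of LCM(1122, 3927, 1023).
1122 = 2 × 3 × 11 × 17
3927 = 3 × 7 × 11 × 17
1023 = 3 × 11 × 31
LCM(1122, 3927, 1023) = 2 × 3 × 7 × 11 × 17 × 31 = 243474.
Smallest multiple of 243474 that is ≥ 1937630: ⌈1937630/243474⌉ × 243474 = 8 × 243474 = 1947792.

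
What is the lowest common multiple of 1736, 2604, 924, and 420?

286440

1736 = 2^3 × 7 × 31
2604 = 2^2 × 3 × 7 × 31
924 = 2^2 × 3 × 7 × 11
420 = 2^2 × 3 × 5 × 7
LCM(1736, 2604, 924, 420) = 2^3 × 3 × 5 × 7 × 11 × 31 = 286440.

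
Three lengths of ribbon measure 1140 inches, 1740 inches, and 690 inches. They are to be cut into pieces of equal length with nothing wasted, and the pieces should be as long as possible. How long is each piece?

The greatest length dividing all of 1140, 1740, and 690 is their gcd.
1140 = 2^2 × 3 × 5 × 19
1740 = 2^2 × 3 × 5 × 29
690 = 2 × 3 × 5 × 23
gcd(1140, 1740, 690) = 2 × 3 × 5 = 30.

30 inches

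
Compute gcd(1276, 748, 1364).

44

1276 = 2^2 × 11 × 29
748 = 2^2 × 11 × 17
1364 = 2^2 × 11 × 31
gcd(1276, 748, 1364) = 2^2 × 11 = 44.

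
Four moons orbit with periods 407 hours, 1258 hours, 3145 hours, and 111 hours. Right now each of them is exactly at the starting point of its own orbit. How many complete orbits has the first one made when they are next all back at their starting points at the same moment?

510 orbits

All finish a whole number of cycles simultaneously at t = LCM of the periods.
407 = 11 × 37
1258 = 2 × 17 × 37
3145 = 5 × 17 × 37
111 = 3 × 37
LCM(407, 1258, 3145, 111) = 2 × 3 × 5 × 11 × 17 × 37 = 207570.
Orbits for period 407: 207570 / 407 = 510.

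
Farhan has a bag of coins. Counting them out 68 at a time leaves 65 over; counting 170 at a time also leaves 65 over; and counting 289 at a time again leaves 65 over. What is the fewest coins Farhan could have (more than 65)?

N − 65 must be a common multiple of 68, 170, and 289.
68 = 2^2 × 17
170 = 2 × 5 × 17
289 = 17^2
LCM(68, 170, 289) = 2^2 × 5 × 17^2 = 5780.
Smallest N > 65 is LCM + 65 = 5780 + 65 = 5845.

5845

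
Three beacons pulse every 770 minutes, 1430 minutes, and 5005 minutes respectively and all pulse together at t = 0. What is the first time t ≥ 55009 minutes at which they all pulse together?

60060 minutes

Joint pulses occur at multiples of LCM(770, 1430, 5005).
770 = 2 × 5 × 7 × 11
1430 = 2 × 5 × 11 × 13
5005 = 5 × 7 × 11 × 13
LCM(770, 1430, 5005) = 2 × 5 × 7 × 11 × 13 = 10010.
Smallest multiple of 10010 that is ≥ 55009: ⌈55009/10010⌉ × 10010 = 6 × 10010 = 60060.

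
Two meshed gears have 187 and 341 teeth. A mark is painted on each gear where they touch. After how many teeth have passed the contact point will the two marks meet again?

The first simultaneous occurrence is after LCM of the individual periods.
187 = 11 × 17
341 = 11 × 31
LCM(187, 341) = 11 × 17 × 31 = 5797.

5797 teeth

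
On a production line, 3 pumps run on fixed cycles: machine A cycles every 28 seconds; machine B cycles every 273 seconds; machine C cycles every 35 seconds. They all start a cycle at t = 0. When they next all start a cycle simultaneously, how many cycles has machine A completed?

195 cycles

All finish a whole number of cycles simultaneously at t = LCM of the periods.
28 = 2^2 × 7
273 = 3 × 7 × 13
35 = 5 × 7
LCM(28, 273, 35) = 2^2 × 3 × 5 × 7 × 13 = 5460.
Cycles for period 28: 5460 / 28 = 195.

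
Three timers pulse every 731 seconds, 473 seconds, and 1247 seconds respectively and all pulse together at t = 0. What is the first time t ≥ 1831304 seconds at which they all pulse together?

Joint pulses occur at multiples of LCM(731, 473, 1247).
731 = 17 × 43
473 = 11 × 43
1247 = 29 × 43
LCM(731, 473, 1247) = 11 × 17 × 29 × 43 = 233189.
Smallest multiple of 233189 that is ≥ 1831304: ⌈1831304/233189⌉ × 233189 = 8 × 233189 = 1865512.

1865512 seconds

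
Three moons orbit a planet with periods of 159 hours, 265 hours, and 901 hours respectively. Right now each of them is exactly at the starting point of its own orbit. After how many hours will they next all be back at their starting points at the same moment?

13515 hours

We need the least common multiple of the intervals.
159 = 3 × 53
265 = 5 × 53
901 = 17 × 53
LCM(159, 265, 901) = 3 × 5 × 17 × 53 = 13515.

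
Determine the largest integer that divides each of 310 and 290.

10

310 = 2 × 5 × 31
290 = 2 × 5 × 29
gcd(310, 290) = 2 × 5 = 10.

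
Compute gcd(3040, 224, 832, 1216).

32

3040 = 2^5 × 5 × 19
224 = 2^5 × 7
832 = 2^6 × 13
1216 = 2^6 × 19
gcd(3040, 224, 832, 1216) = 2^5 = 32.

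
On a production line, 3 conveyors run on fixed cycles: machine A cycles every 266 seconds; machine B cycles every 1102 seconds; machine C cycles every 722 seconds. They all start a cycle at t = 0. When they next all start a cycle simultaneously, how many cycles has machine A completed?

All finish a whole number of cycles simultaneously at t = LCM of the periods.
266 = 2 × 7 × 19
1102 = 2 × 19 × 29
722 = 2 × 19^2
LCM(266, 1102, 722) = 2 × 7 × 19^2 × 29 = 146566.
Cycles for period 266: 146566 / 266 = 551.

551 cycles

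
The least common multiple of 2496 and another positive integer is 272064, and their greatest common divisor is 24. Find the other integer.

gcd × lcm = product of the two integers, so the other integer is (24 × 272064) / 2496 = 2616.

2616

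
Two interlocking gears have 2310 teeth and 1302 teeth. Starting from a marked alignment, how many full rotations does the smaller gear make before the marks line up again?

They are all back at their starting positions together after one LCM of the periods.
2310 = 2 × 3 × 5 × 7 × 11
1302 = 2 × 3 × 7 × 31
LCM(2310, 1302) = 2 × 3 × 5 × 7 × 11 × 31 = 71610.
Rotations for period 1302: 71610 / 1302 = 55.

55 rotations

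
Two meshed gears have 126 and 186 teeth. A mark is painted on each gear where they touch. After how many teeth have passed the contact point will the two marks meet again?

The first simultaneous occurrence is after LCM of the individual periods.
126 = 2 × 3^2 × 7
186 = 2 × 3 × 31
LCM(126, 186) = 2 × 3^2 × 7 × 31 = 3906.

3906 teeth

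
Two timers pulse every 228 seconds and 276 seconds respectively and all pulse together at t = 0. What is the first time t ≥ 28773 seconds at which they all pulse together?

Joint pulses occur at multiples of LCM(228, 276).
228 = 2^2 × 3 × 19
276 = 2^2 × 3 × 23
LCM(228, 276) = 2^2 × 3 × 19 × 23 = 5244.
Smallest multiple of 5244 that is ≥ 28773: ⌈28773/5244⌉ × 5244 = 6 × 5244 = 31464.

31464 seconds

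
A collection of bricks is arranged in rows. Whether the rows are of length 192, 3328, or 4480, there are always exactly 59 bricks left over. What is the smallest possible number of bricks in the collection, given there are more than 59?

349499

N − 59 must be a common multiple of 192, 3328, and 4480.
192 = 2^6 × 3
3328 = 2^8 × 13
4480 = 2^7 × 5 × 7
LCM(192, 3328, 4480) = 2^8 × 3 × 5 × 7 × 13 = 349440.
Smallest N > 59 is LCM + 59 = 349440 + 59 = 349499.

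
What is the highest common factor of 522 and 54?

18

522 = 2 × 3^2 × 29
54 = 2 × 3^3
gcd(522, 54) = 2 × 3^2 = 18.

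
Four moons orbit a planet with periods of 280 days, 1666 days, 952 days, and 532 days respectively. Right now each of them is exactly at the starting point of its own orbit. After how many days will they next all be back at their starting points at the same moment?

The first simultaneous occurrence is after LCM of the individual periods.
280 = 2^3 × 5 × 7
1666 = 2 × 7^2 × 17
952 = 2^3 × 7 × 17
532 = 2^2 × 7 × 19
LCM(280, 1666, 952, 532) = 2^3 × 5 × 7^2 × 17 × 19 = 633080.

633080 days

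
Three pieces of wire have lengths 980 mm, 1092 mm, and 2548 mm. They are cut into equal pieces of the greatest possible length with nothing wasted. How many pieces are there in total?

Piece length = gcd(980, 1092, 2548).
980 = 2^2 × 5 × 7^2
1092 = 2^2 × 3 × 7 × 13
2548 = 2^2 × 7^2 × 13
gcd(980, 1092, 2548) = 2^2 × 7 = 28.
Total pieces = 980/28 + 1092/28 + 2548/28 = 35 + 39 + 91 = 165.

165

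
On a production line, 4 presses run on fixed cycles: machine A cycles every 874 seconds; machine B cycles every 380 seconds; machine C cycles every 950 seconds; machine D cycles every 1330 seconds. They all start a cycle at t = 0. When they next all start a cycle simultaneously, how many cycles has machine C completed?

The first common completion time is the LCM of the periods.
874 = 2 × 19 × 23
380 = 2^2 × 5 × 19
950 = 2 × 5^2 × 19
1330 = 2 × 5 × 7 × 19
LCM(874, 380, 950, 1330) = 2^2 × 5^2 × 7 × 19 × 23 = 305900.
Cycles for period 950: 305900 / 950 = 322.

322 cycles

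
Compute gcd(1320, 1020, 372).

1320 = 2^3 × 3 × 5 × 11
1020 = 2^2 × 3 × 5 × 17
372 = 2^2 × 3 × 31
gcd(1320, 1020, 372) = 2^2 × 3 = 12.

12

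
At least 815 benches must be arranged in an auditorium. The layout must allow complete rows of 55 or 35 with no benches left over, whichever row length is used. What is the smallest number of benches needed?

The number of benches must be a common multiple of 55 and 35, so a multiple of their LCM.
55 = 5 × 11
35 = 5 × 7
LCM(55, 35) = 5 × 7 × 11 = 385.
Smallest multiple of 385 that is ≥ 815: ⌈815/385⌉ × 385 = 3 × 385 = 1155.

1155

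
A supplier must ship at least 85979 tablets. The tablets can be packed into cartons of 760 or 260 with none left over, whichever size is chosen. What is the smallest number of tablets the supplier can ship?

The number of tablets must be a common multiple of 760 and 260, so a multiple of their LCM.
760 = 2^3 × 5 × 19
260 = 2^2 × 5 × 13
LCM(760, 260) = 2^3 × 5 × 13 × 19 = 9880.
Smallest multiple of 9880 that is ≥ 85979: ⌈85979/9880⌉ × 9880 = 9 × 9880 = 88920.

88920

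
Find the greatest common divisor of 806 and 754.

26

806 = 2 × 13 × 31
754 = 2 × 13 × 29
gcd(806, 754) = 2 × 13 = 26.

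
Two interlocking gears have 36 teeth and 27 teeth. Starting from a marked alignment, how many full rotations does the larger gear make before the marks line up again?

3 rotations

All finish a whole number of cycles simultaneously at t = LCM of the periods.
36 = 2^2 × 3^2
27 = 3^3
LCM(36, 27) = 2^2 × 3^3 = 108.
Rotations for period 36: 108 / 36 = 3.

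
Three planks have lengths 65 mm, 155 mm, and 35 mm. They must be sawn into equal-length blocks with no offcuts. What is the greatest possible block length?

5 mm

The block length must divide every plank, so the greatest is gcd(65, 155, 35).
65 = 5 × 13
155 = 5 × 31
35 = 5 × 7
gcd(65, 155, 35) = 5.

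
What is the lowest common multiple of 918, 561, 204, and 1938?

918 = 2 × 3^3 × 17
561 = 3 × 11 × 17
204 = 2^2 × 3 × 17
1938 = 2 × 3 × 17 × 19
LCM(918, 561, 204, 1938) = 2^2 × 3^3 × 11 × 17 × 19 = 383724.

383724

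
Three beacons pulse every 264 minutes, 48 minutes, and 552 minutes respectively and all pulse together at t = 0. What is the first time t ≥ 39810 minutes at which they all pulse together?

Joint pulses occur at multiples of LCM(264, 48, 552).
264 = 2^3 × 3 × 11
48 = 2^4 × 3
552 = 2^3 × 3 × 23
LCM(264, 48, 552) = 2^4 × 3 × 11 × 23 = 12144.
Smallest multiple of 12144 that is ≥ 39810: ⌈39810/12144⌉ × 12144 = 4 × 12144 = 48576.

48576 minutes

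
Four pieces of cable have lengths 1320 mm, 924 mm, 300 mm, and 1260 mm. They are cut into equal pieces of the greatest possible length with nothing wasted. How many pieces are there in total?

Piece length = gcd(1320, 924, 300, 1260).
1320 = 2^3 × 3 × 5 × 11
924 = 2^2 × 3 × 7 × 11
300 = 2^2 × 3 × 5^2
1260 = 2^2 × 3^2 × 5 × 7
gcd(1320, 924, 300, 1260) = 2^2 × 3 = 12.
Total pieces = 1320/12 + 924/12 + 300/12 + 1260/12 = 110 + 77 + 25 + 105 = 317.

317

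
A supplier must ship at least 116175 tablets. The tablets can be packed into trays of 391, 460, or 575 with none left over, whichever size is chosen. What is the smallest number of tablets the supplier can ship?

117300

The number of tablets must be a common multiple of 391, 460, and 575, so a multiple of their LCM.
391 = 17 × 23
460 = 2^2 × 5 × 23
575 = 5^2 × 23
LCM(391, 460, 575) = 2^2 × 5^2 × 17 × 23 = 39100.
Smallest multiple of 39100 that is ≥ 116175: ⌈116175/39100⌉ × 39100 = 3 × 39100 = 117300.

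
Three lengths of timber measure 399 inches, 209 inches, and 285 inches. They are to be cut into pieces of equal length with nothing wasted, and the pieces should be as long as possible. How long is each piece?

Each piece length must divide every original length, so the longest possible is gcd(399, 209, 285).
399 = 3 × 7 × 19
209 = 11 × 19
285 = 3 × 5 × 19
gcd(399, 209, 285) = 19.

19 inches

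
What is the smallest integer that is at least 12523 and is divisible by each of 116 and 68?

13804

The integer must be a common multiple of 116 and 68, so a multiple of their LCM.
116 = 2^2 × 29
68 = 2^2 × 17
LCM(116, 68) = 2^2 × 17 × 29 = 1972.
Smallest multiple of 1972 that is ≥ 12523: ⌈12523/1972⌉ × 1972 = 7 × 1972 = 13804.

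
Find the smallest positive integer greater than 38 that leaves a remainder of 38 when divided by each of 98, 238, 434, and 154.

N − 38 must be a common multiple of 98, 238, 434, and 154.
98 = 2 × 7^2
238 = 2 × 7 × 17
434 = 2 × 7 × 31
154 = 2 × 7 × 11
LCM(98, 238, 434, 154) = 2 × 7^2 × 11 × 17 × 31 = 568106.
Smallest N > 38 is LCM + 38 = 568106 + 38 = 568144.

568144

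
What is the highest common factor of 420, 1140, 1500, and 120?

420 = 2^2 × 3 × 5 × 7
1140 = 2^2 × 3 × 5 × 19
1500 = 2^2 × 3 × 5^3
120 = 2^3 × 3 × 5
gcd(420, 1140, 1500, 120) = 2^2 × 3 × 5 = 60.

60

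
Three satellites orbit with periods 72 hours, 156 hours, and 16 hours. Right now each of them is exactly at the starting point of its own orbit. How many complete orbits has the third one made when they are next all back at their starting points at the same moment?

They are all back at their starting positions together after one LCM of the periods.
72 = 2^3 × 3^2
156 = 2^2 × 3 × 13
16 = 2^4
LCM(72, 156, 16) = 2^4 × 3^2 × 13 = 1872.
Orbits for period 16: 1872 / 16 = 117.

117 orbits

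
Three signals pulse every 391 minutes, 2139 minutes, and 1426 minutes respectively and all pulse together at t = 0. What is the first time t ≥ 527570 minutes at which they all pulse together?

Joint pulses occur at multiples of LCM(391, 2139, 1426).
391 = 17 × 23
2139 = 3 × 23 × 31
1426 = 2 × 23 × 31
LCM(391, 2139, 1426) = 2 × 3 × 17 × 23 × 31 = 72726.
Smallest multiple of 72726 that is ≥ 527570: ⌈527570/72726⌉ × 72726 = 8 × 72726 = 581808.

581808 minutes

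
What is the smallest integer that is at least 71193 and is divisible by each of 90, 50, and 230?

The integer must be a common multiple of 90, 50, and 230, so a multiple of their LCM.
90 = 2 × 3^2 × 5
50 = 2 × 5^2
230 = 2 × 5 × 23
LCM(90, 50, 230) = 2 × 3^2 × 5^2 × 23 = 10350.
Smallest multiple of 10350 that is ≥ 71193: ⌈71193/10350⌉ × 10350 = 7 × 10350 = 72450.

72450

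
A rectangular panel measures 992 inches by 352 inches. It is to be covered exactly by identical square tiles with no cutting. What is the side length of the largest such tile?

32 inches

The tile side must divide both 992 and 352, so the largest is their gcd.
992 = 2^5 × 31
352 = 2^5 × 11
gcd(992, 352) = 2^5 = 32.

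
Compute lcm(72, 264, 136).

72 = 2^3 × 3^2
264 = 2^3 × 3 × 11
136 = 2^3 × 17
LCM(72, 264, 136) = 2^3 × 3^2 × 11 × 17 = 13464.

13464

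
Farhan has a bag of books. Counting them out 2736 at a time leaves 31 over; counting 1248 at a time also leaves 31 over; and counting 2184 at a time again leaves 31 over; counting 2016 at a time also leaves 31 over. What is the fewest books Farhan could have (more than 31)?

497983

N − 31 must be a common multiple of 2736, 1248, 2184, and 2016.
2736 = 2^4 × 3^2 × 19
1248 = 2^5 × 3 × 13
2184 = 2^3 × 3 × 7 × 13
2016 = 2^5 × 3^2 × 7
LCM(2736, 1248, 2184, 2016) = 2^5 × 3^2 × 7 × 13 × 19 = 497952.
Smallest N > 31 is LCM + 31 = 497952 + 31 = 497983.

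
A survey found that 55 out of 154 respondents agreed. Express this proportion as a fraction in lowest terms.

55 = 5 × 11
154 = 2 × 7 × 11
gcd(55, 154) = 11.
Divide numerator and denominator by 11: 55/154 = 5/14.

5/14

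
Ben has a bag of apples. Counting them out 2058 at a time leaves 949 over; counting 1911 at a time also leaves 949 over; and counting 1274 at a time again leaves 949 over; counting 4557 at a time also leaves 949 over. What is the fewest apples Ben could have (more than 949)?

830323

N − 949 must be a common multiple of 2058, 1911, 1274, and 4557.
2058 = 2 × 3 × 7^3
1911 = 3 × 7^2 × 13
1274 = 2 × 7^2 × 13
4557 = 3 × 7^2 × 31
LCM(2058, 1911, 1274, 4557) = 2 × 3 × 7^3 × 13 × 31 = 829374.
Smallest N > 949 is LCM + 949 = 829374 + 949 = 830323.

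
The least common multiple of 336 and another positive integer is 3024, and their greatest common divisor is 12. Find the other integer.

gcd × lcm = product of the two integers, so the other integer is (12 × 3024) / 336 = 108.

108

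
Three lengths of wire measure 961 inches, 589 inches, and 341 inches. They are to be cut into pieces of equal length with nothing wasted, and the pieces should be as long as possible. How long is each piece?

31 inches

The greatest length dividing all of 961, 589, and 341 is their gcd.
961 = 31^2
589 = 19 × 31
341 = 11 × 31
gcd(961, 589, 341) = 31.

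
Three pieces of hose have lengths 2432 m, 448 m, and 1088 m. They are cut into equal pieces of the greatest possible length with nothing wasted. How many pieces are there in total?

Piece length = gcd(2432, 448, 1088).
2432 = 2^7 × 19
448 = 2^6 × 7
1088 = 2^6 × 17
gcd(2432, 448, 1088) = 2^6 = 64.
Total pieces = 2432/64 + 448/64 + 1088/64 = 38 + 7 + 17 = 62.

62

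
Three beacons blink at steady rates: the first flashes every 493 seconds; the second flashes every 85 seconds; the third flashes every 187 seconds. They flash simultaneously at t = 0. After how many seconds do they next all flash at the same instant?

The first simultaneous occurrence is after LCM of the individual periods.
493 = 17 × 29
85 = 5 × 17
187 = 11 × 17
LCM(493, 85, 187) = 5 × 11 × 17 × 29 = 27115.

27115 seconds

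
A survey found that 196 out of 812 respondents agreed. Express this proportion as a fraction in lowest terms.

7/29

196 = 2^2 × 7^2
812 = 2^2 × 7 × 29
gcd(196, 812) = 2^2 × 7 = 28.
Divide numerator and denominator by 28: 196/812 = 7/29.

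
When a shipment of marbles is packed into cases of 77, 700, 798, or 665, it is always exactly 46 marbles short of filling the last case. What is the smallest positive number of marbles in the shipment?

438854

Being 46 short of a full case of size k means N ≡ −46 (mod k), i.e. N + 46 is a multiple of each size.
77 = 7 × 11
700 = 2^2 × 5^2 × 7
798 = 2 × 3 × 7 × 19
665 = 5 × 7 × 19
LCM(77, 700, 798, 665) = 2^2 × 3 × 5^2 × 7 × 11 × 19 = 438900.
Smallest positive N is 438900 − 46 = 438854.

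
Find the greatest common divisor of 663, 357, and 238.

17

663 = 3 × 13 × 17
357 = 3 × 7 × 17
238 = 2 × 7 × 17
gcd(663, 357, 238) = 17.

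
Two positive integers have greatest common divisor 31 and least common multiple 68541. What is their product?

For any two positive integers, gcd × lcm = product = 31 × 68541 = 2124771.

2124771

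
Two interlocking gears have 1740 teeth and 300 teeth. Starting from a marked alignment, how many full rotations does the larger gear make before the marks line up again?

All finish a whole number of cycles simultaneously at t = LCM of the periods.
1740 = 2^2 × 3 × 5 × 29
300 = 2^2 × 3 × 5^2
LCM(1740, 300) = 2^2 × 3 × 5^2 × 29 = 8700.
Rotations for period 1740: 8700 / 1740 = 5.

5 rotations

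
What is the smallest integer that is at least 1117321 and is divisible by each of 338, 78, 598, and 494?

The integer must be a common multiple of 338, 78, 598, and 494, so a multiple of their LCM.
338 = 2 × 13^2
78 = 2 × 3 × 13
598 = 2 × 13 × 23
494 = 2 × 13 × 19
LCM(338, 78, 598, 494) = 2 × 3 × 13^2 × 19 × 23 = 443118.
Smallest multiple of 443118 that is ≥ 1117321: ⌈1117321/443118⌉ × 443118 = 3 × 443118 = 1329354.

1329354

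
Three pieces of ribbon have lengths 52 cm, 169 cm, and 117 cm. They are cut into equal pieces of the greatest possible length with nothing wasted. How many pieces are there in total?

26

Piece length = gcd(52, 169, 117).
52 = 2^2 × 13
169 = 13^2
117 = 3^2 × 13
gcd(52, 169, 117) = 13.
Total pieces = 52/13 + 169/13 + 117/13 = 4 + 13 + 9 = 26.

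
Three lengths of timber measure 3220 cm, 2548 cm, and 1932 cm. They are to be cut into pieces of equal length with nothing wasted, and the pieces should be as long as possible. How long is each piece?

Each piece length must divide every original length, so the longest possible is gcd(3220, 2548, 1932).
3220 = 2^2 × 5 × 7 × 23
2548 = 2^2 × 7^2 × 13
1932 = 2^2 × 3 × 7 × 23
gcd(3220, 2548, 1932) = 2^2 × 7 = 28.

28 cm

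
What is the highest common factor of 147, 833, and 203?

7

147 = 3 × 7^2
833 = 7^2 × 17
203 = 7 × 29
gcd(147, 833, 203) = 7.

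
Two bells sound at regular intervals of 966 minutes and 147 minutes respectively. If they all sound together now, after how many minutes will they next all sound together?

The first simultaneous occurrence is after LCM of the individual periods.
966 = 2 × 3 × 7 × 23
147 = 3 × 7^2
LCM(966, 147) = 2 × 3 × 7^2 × 23 = 6762.

6762 minutes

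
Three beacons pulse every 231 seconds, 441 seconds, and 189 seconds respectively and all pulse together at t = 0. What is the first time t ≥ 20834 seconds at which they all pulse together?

Joint pulses occur at multiples of LCM(231, 441, 189).
231 = 3 × 7 × 11
441 = 3^2 × 7^2
189 = 3^3 × 7
LCM(231, 441, 189) = 3^3 × 7^2 × 11 = 14553.
Smallest multiple of 14553 that is ≥ 20834: ⌈20834/14553⌉ × 14553 = 2 × 14553 = 29106.

29106 seconds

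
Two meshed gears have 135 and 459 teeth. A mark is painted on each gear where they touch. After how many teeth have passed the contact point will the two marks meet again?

They coincide at every common multiple of the periods; the first is the LCM.
135 = 3^3 × 5
459 = 3^3 × 17
LCM(135, 459) = 3^3 × 5 × 17 = 2295.

2295 teeth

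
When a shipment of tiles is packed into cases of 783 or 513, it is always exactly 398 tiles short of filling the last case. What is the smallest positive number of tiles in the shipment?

Being 398 short of a full case of size k means N ≡ −398 (mod k), i.e. N + 398 is a multiple of each size.
783 = 3^3 × 29
513 = 3^3 × 19
LCM(783, 513) = 3^3 × 19 × 29 = 14877.
Smallest positive N is 14877 − 398 = 14479.

14479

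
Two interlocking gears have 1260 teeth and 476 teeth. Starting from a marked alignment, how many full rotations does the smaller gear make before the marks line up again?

The first common completion time is the LCM of the periods.
1260 = 2^2 × 3^2 × 5 × 7
476 = 2^2 × 7 × 17
LCM(1260, 476) = 2^2 × 3^2 × 5 × 7 × 17 = 21420.
Rotations for period 476: 21420 / 476 = 45.

45 rotations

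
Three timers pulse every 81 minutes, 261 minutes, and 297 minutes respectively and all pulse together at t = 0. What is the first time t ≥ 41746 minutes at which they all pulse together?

Joint pulses occur at multiples of LCM(81, 261, 297).
81 = 3^4
261 = 3^2 × 29
297 = 3^3 × 11
LCM(81, 261, 297) = 3^4 × 11 × 29 = 25839.
Smallest multiple of 25839 that is ≥ 41746: ⌈41746/25839⌉ × 25839 = 2 × 25839 = 51678.

51678 minutes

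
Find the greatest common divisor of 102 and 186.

102 = 2 × 3 × 17
186 = 2 × 3 × 31
gcd(102, 186) = 2 × 3 = 6.

6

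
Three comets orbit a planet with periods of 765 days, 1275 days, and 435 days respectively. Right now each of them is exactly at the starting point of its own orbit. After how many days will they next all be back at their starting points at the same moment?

They coincide at every common multiple of the periods; the first is the LCM.
765 = 3^2 × 5 × 17
1275 = 3 × 5^2 × 17
435 = 3 × 5 × 29
LCM(765, 1275, 435) = 3^2 × 5^2 × 17 × 29 = 110925.

110925 days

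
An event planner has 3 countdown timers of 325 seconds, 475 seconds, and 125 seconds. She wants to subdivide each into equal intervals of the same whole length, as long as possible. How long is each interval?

The interval must divide each timer length; the longest such is the gcd.
325 = 5^2 × 13
475 = 5^2 × 19
125 = 5^3
gcd(325, 475, 125) = 5^2 = 25.

25 seconds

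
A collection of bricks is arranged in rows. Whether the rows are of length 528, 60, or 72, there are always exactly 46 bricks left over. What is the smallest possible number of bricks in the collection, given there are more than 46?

N − 46 must be a common multiple of 528, 60, and 72.
528 = 2^4 × 3 × 11
60 = 2^2 × 3 × 5
72 = 2^3 × 3^2
LCM(528, 60, 72) = 2^4 × 3^2 × 5 × 11 = 7920.
Smallest N > 46 is LCM + 46 = 7920 + 46 = 7966.

7966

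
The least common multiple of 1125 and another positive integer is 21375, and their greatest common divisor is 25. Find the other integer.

gcd × lcm = product of the two integers, so the other integer is (25 × 21375) / 1125 = 475.

475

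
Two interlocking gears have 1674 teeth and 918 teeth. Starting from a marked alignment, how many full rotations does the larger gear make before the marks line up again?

All finish a whole number of cycles simultaneously at t = LCM of the periods.
1674 = 2 × 3^3 × 31
918 = 2 × 3^3 × 17
LCM(1674, 918) = 2 × 3^3 × 17 × 31 = 28458.
Rotations for period 1674: 28458 / 1674 = 17.

17 rotations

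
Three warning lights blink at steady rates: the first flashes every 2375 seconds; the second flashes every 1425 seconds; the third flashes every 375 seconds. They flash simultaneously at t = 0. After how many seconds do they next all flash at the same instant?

7125 seconds

They coincide at every common multiple of the periods; the first is the LCM.
2375 = 5^3 × 19
1425 = 3 × 5^2 × 19
375 = 3 × 5^3
LCM(2375, 1425, 375) = 3 × 5^3 × 19 = 7125.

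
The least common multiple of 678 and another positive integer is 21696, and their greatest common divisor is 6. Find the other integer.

192

gcd × lcm = product of the two integers, so the other integer is (6 × 21696) / 678 = 192.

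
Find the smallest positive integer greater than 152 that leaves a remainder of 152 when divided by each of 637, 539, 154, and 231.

N − 152 must be a common multiple of 637, 539, 154, and 231.
637 = 7^2 × 13
539 = 7^2 × 11
154 = 2 × 7 × 11
231 = 3 × 7 × 11
LCM(637, 539, 154, 231) = 2 × 3 × 7^2 × 11 × 13 = 42042.
Smallest N > 152 is LCM + 152 = 42042 + 152 = 42194.

42194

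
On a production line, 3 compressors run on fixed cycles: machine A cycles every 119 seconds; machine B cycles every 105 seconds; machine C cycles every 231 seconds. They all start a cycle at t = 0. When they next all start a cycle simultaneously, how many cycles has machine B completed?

The first common completion time is the LCM of the periods.
119 = 7 × 17
105 = 3 × 5 × 7
231 = 3 × 7 × 11
LCM(119, 105, 231) = 3 × 5 × 7 × 11 × 17 = 19635.
Cycles for period 105: 19635 / 105 = 187.

187 cycles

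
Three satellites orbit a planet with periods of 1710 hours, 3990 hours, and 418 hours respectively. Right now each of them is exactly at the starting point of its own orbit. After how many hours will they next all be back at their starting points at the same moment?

We need the least common multiple of the intervals.
1710 = 2 × 3^2 × 5 × 19
3990 = 2 × 3 × 5 × 7 × 19
418 = 2 × 11 × 19
LCM(1710, 3990, 418) = 2 × 3^2 × 5 × 7 × 11 × 19 = 131670.

131670 hours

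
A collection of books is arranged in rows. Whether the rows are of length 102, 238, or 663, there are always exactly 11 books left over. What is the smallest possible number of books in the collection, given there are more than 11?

N − 11 must be a common multiple of 102, 238, and 663.
102 = 2 × 3 × 17
238 = 2 × 7 × 17
663 = 3 × 13 × 17
LCM(102, 238, 663) = 2 × 3 × 7 × 13 × 17 = 9282.
Smallest N > 11 is LCM + 11 = 9282 + 11 = 9293.

9293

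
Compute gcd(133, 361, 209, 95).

19

133 = 7 × 19
361 = 19^2
209 = 11 × 19
95 = 5 × 19
gcd(133, 361, 209, 95) = 19.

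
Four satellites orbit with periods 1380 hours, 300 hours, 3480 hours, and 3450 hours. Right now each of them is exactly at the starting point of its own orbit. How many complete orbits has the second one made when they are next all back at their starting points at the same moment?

All finish a whole number of cycles simultaneously at t = LCM of the periods.
1380 = 2^2 × 3 × 5 × 23
300 = 2^2 × 3 × 5^2
3480 = 2^3 × 3 × 5 × 29
3450 = 2 × 3 × 5^2 × 23
LCM(1380, 300, 3480, 3450) = 2^3 × 3 × 5^2 × 23 × 29 = 400200.
Orbits for period 300: 400200 / 300 = 1334.

1334 orbits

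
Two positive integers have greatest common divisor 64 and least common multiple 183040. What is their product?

11714560

For any two positive integers, gcd × lcm = product = 64 × 183040 = 11714560.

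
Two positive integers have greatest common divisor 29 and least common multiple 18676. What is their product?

541604

For any two positive integers, gcd × lcm = product = 29 × 18676 = 541604.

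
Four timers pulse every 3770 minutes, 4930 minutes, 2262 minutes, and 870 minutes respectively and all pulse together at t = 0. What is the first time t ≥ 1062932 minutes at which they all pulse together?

1153620 minutes

Joint pulses occur at multiples of LCM(3770, 4930, 2262, 870).
3770 = 2 × 5 × 13 × 29
4930 = 2 × 5 × 17 × 29
2262 = 2 × 3 × 13 × 29
870 = 2 × 3 × 5 × 29
LCM(3770, 4930, 2262, 870) = 2 × 3 × 5 × 13 × 17 × 29 = 192270.
Smallest multiple of 192270 that is ≥ 1062932: ⌈1062932/192270⌉ × 192270 = 6 × 192270 = 1153620.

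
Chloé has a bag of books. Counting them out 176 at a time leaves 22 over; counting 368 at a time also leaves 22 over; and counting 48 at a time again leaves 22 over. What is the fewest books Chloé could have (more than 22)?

N − 22 must be a common multiple of 176, 368, and 48.
176 = 2^4 × 11
368 = 2^4 × 23
48 = 2^4 × 3
LCM(176, 368, 48) = 2^4 × 3 × 11 × 23 = 12144.
Smallest N > 22 is LCM + 22 = 12144 + 22 = 12166.

12166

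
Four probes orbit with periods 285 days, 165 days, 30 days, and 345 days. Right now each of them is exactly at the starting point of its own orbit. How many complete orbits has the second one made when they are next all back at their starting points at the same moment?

All finish a whole number of cycles simultaneously at t = LCM of the periods.
285 = 3 × 5 × 19
165 = 3 × 5 × 11
30 = 2 × 3 × 5
345 = 3 × 5 × 23
LCM(285, 165, 30, 345) = 2 × 3 × 5 × 11 × 19 × 23 = 144210.
Orbits for period 165: 144210 / 165 = 874.

874 orbits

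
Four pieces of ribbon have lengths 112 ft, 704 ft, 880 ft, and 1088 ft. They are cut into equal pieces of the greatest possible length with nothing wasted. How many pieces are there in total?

174

Piece length = gcd(112, 704, 880, 1088).
112 = 2^4 × 7
704 = 2^6 × 11
880 = 2^4 × 5 × 11
1088 = 2^6 × 17
gcd(112, 704, 880, 1088) = 2^4 = 16.
Total pieces = 112/16 + 704/16 + 880/16 + 1088/16 = 7 + 44 + 55 + 68 = 174.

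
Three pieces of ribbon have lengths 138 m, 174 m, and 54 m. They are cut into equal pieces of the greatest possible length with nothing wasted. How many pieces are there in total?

Piece length = gcd(138, 174, 54).
138 = 2 × 3 × 23
174 = 2 × 3 × 29
54 = 2 × 3^3
gcd(138, 174, 54) = 2 × 3 = 6.
Total pieces = 138/6 + 174/6 + 54/6 = 23 + 29 + 9 = 61.

61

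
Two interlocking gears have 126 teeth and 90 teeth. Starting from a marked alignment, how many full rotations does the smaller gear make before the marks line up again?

7 rotations

All finish a whole number of cycles simultaneously at t = LCM of the periods.
126 = 2 × 3^2 × 7
90 = 2 × 3^2 × 5
LCM(126, 90) = 2 × 3^2 × 5 × 7 = 630.
Rotations for period 90: 630 / 90 = 7.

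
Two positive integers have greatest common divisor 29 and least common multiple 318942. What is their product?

9249318

For any two positive integers, gcd × lcm = product = 29 × 318942 = 9249318.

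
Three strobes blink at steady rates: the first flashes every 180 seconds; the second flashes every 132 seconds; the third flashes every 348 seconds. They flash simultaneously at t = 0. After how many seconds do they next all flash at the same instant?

57420 seconds

The first simultaneous occurrence is after LCM of the individual periods.
180 = 2^2 × 3^2 × 5
132 = 2^2 × 3 × 11
348 = 2^2 × 3 × 29
LCM(180, 132, 348) = 2^2 × 3^2 × 5 × 11 × 29 = 57420.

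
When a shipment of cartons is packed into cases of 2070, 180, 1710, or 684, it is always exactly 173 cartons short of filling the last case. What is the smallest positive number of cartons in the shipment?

Being 173 short of a full case of size k means N ≡ −173 (mod k), i.e. N + 173 is a multiple of each size.
2070 = 2 × 3^2 × 5 × 23
180 = 2^2 × 3^2 × 5
1710 = 2 × 3^2 × 5 × 19
684 = 2^2 × 3^2 × 19
LCM(2070, 180, 1710, 684) = 2^2 × 3^2 × 5 × 19 × 23 = 78660.
Smallest positive N is 78660 − 173 = 78487.

78487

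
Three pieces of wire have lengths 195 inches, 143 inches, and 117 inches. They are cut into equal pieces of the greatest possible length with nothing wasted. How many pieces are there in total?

35

Piece length = gcd(195, 143, 117).
195 = 3 × 5 × 13
143 = 11 × 13
117 = 3^2 × 13
gcd(195, 143, 117) = 13.
Total pieces = 195/13 + 143/13 + 117/13 = 15 + 11 + 9 = 35.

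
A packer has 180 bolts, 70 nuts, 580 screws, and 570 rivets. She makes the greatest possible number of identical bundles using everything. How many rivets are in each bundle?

Number of bundles = gcd(180, 70, 580, 570).
180 = 2^2 × 3^2 × 5
70 = 2 × 5 × 7
580 = 2^2 × 5 × 29
570 = 2 × 3 × 5 × 19
gcd(180, 70, 580, 570) = 2 × 5 = 10.
rivets per bundle = 570 / 10 = 57.

57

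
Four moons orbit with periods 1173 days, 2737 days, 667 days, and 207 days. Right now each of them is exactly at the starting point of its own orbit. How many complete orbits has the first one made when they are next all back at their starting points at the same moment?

609 orbits

The first common completion time is the LCM of the periods.
1173 = 3 × 17 × 23
2737 = 7 × 17 × 23
667 = 23 × 29
207 = 3^2 × 23
LCM(1173, 2737, 667, 207) = 3^2 × 7 × 17 × 23 × 29 = 714357.
Orbits for period 1173: 714357 / 1173 = 609.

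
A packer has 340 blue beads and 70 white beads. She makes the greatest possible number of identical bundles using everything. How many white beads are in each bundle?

Number of bundles = gcd(340, 70).
340 = 2^2 × 5 × 17
70 = 2 × 5 × 7
gcd(340, 70) = 2 × 5 = 10.
white beads per bundle = 70 / 10 = 7.

7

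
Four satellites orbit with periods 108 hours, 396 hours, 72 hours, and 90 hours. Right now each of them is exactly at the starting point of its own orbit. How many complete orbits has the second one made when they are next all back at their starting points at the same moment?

The first common completion time is the LCM of the periods.
108 = 2^2 × 3^3
396 = 2^2 × 3^2 × 11
72 = 2^3 × 3^2
90 = 2 × 3^2 × 5
LCM(108, 396, 72, 90) = 2^3 × 3^3 × 5 × 11 = 11880.
Orbits for period 396: 11880 / 396 = 30.

30 orbits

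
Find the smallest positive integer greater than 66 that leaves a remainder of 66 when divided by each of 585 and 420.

16446

N − 66 must be a common multiple of 585 and 420.
585 = 3^2 × 5 × 13
420 = 2^2 × 3 × 5 × 7
LCM(585, 420) = 2^2 × 3^2 × 5 × 7 × 13 = 16380.
Smallest N > 66 is LCM + 66 = 16380 + 66 = 16446.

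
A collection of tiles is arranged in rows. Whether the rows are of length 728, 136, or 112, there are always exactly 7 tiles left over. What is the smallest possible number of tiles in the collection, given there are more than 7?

24759

N − 7 must be a common multiple of 728, 136, and 112.
728 = 2^3 × 7 × 13
136 = 2^3 × 17
112 = 2^4 × 7
LCM(728, 136, 112) = 2^4 × 7 × 13 × 17 = 24752.
Smallest N > 7 is LCM + 7 = 24752 + 7 = 24759.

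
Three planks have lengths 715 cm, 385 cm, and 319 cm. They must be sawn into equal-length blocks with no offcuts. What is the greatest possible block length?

11 cm

The block length must divide every plank, so the greatest is gcd(715, 385, 319).
715 = 5 × 11 × 13
385 = 5 × 7 × 11
319 = 11 × 29
gcd(715, 385, 319) = 11.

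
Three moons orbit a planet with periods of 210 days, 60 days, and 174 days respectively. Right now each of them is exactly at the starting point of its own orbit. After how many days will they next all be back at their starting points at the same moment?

The first simultaneous occurrence is after LCM of the individual periods.
210 = 2 × 3 × 5 × 7
60 = 2^2 × 3 × 5
174 = 2 × 3 × 29
LCM(210, 60, 174) = 2^2 × 3 × 5 × 7 × 29 = 12180.

12180 days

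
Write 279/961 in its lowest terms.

9/31

279 = 3^2 × 31
961 = 31^2
gcd(279, 961) = 31.
Divide numerator and denominator by 31: 279/961 = 9/31.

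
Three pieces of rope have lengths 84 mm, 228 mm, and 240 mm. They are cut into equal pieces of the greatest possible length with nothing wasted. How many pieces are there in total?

Piece length = gcd(84, 228, 240).
84 = 2^2 × 3 × 7
228 = 2^2 × 3 × 19
240 = 2^4 × 3 × 5
gcd(84, 228, 240) = 2^2 × 3 = 12.
Total pieces = 84/12 + 228/12 + 240/12 = 7 + 19 + 20 = 46.

46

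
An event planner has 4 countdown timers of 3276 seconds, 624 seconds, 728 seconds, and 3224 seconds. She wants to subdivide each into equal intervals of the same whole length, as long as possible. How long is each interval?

The interval must divide each timer length; the longest such is the gcd.
3276 = 2^2 × 3^2 × 7 × 13
624 = 2^4 × 3 × 13
728 = 2^3 × 7 × 13
3224 = 2^3 × 13 × 31
gcd(3276, 624, 728, 3224) = 2^2 × 13 = 52.

52 seconds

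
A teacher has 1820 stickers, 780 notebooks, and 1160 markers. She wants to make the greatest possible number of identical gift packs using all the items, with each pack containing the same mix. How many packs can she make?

The pack count must divide each quantity, so the greatest is gcd(1820, 780, 1160).
1820 = 2^2 × 5 × 7 × 13
780 = 2^2 × 3 × 5 × 13
1160 = 2^3 × 5 × 29
gcd(1820, 780, 1160) = 2^2 × 5 = 20.

20 packs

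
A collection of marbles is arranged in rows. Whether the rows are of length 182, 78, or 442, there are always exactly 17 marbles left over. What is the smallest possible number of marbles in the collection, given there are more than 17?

N − 17 must be a common multiple of 182, 78, and 442.
182 = 2 × 7 × 13
78 = 2 × 3 × 13
442 = 2 × 13 × 17
LCM(182, 78, 442) = 2 × 3 × 7 × 13 × 17 = 9282.
Smallest N > 17 is LCM + 17 = 9282 + 17 = 9299.

9299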